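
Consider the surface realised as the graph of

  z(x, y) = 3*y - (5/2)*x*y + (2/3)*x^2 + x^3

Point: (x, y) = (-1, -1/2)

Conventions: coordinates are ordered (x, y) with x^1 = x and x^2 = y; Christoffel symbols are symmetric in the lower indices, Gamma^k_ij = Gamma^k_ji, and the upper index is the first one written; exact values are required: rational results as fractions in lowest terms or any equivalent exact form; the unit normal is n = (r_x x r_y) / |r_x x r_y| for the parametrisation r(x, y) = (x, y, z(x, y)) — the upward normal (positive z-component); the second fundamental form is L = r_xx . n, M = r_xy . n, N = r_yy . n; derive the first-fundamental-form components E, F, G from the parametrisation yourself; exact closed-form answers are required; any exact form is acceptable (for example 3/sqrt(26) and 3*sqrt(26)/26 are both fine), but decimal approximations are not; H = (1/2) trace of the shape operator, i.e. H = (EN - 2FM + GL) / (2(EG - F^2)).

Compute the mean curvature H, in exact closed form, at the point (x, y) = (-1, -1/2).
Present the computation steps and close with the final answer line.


z_x = 35/12, z_y = 11/2, z_xx = -14/3, z_xy = -5/2, z_yy = 0
E = 1369/144, F = 385/24, G = 125/4; answer radicand W^2 = 5725/144
unnormalised second-form numerators: l = -14/3, m = -5/2, n = 0; L = l/sqrt(5725/144), and similarly M = m/sqrt(W^2), N = n/sqrt(W^2)
H = (E*n - 2*F*m + G*l) / (2*(EG - F^2)*sqrt(W^2)); E*n - 2*F*m + G*l = -525/8, EG - F^2 = 5725/144, so H = (-189/229)/sqrt(5725/144)

Answer: H = -2268*sqrt(229)/262205


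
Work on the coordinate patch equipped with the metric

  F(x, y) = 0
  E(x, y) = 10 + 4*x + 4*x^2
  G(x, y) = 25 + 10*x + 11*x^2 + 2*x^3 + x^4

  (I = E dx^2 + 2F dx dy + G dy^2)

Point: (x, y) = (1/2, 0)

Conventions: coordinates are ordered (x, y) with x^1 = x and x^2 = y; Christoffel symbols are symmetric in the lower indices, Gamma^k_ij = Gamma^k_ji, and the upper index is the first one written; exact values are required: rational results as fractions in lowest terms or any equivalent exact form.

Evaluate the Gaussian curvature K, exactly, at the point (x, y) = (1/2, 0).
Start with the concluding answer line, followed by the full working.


Answer: K = -72/3887

E = 13, F = 0, G = 529/16, EG - F^2 = 6877/16 at the point
E_x = 8, E_y = 0, F_x = 0, F_y = 0, G_x = 23, G_y = 0
E_yy = 0, F_xy = 0, G_xx = 31
Compute both Brioschi determinants and normalise by (EG - F^2)^2.
M1 = [[-E_yy/2 + F_xy - G_xx/2, E_x/2, F_x - E_y/2], [F_y - G_x/2, E, F], [G_y/2, F, G]] = [[-31/2, 4, 0], [-23/2, 13, 0], [0, 0, 529/16]]; det M1 = -164519/32
M2 = [[0, E_y/2, G_x/2], [E_y/2, E, F], [G_x/2, F, G]] = [[0, 0, 23/2], [0, 13, 0], [23/2, 0, 529/16]]; det M2 = -6877/4
det M1 - det M2 = -109503/32; K = -109503/32 / (6877/16)^2 = -72/3887


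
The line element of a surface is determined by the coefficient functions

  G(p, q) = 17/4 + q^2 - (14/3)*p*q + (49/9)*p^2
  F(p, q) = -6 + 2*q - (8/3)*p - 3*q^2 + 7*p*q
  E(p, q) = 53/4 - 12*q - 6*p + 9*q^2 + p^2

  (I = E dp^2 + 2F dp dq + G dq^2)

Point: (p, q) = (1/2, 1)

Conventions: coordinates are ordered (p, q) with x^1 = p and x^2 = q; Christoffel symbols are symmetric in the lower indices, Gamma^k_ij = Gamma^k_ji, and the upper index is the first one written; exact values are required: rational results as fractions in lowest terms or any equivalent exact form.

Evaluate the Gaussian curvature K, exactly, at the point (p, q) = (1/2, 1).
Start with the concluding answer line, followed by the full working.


Answer: K = -5879/24649

E = 15/2, F = -29/6, G = 77/18, EG - F^2 = 157/18 at the point
E_p = -5, E_q = 6, F_p = 13/3, F_q = -1/2, G_p = 7/9, G_q = -1/3
E_qq = 18, F_pq = 7, G_pp = 98/9
K follows from Brioschi's formula, (det M1 - det M2)/(EG - F^2)^2.
M1 = [[-E_qq/2 + F_pq - G_pp/2, E_p/2, F_p - E_q/2], [F_q - G_p/2, E, F], [G_q/2, F, G]] = [[-67/9, -5/2, 4/3], [-8/9, 15/2, -29/6], [-1/6, -29/6, 77/18]]; det M1 = -44749/648
M2 = [[0, E_q/2, G_p/2], [E_q/2, E, F], [G_p/2, F, G]] = [[0, 3, 7/18], [3, 15/2, -29/6], [7/18, -29/6, 77/18]]; det M2 = -10997/216
det M1 - det M2 = -5879/324; K = -5879/324 / (157/18)^2 = -5879/24649


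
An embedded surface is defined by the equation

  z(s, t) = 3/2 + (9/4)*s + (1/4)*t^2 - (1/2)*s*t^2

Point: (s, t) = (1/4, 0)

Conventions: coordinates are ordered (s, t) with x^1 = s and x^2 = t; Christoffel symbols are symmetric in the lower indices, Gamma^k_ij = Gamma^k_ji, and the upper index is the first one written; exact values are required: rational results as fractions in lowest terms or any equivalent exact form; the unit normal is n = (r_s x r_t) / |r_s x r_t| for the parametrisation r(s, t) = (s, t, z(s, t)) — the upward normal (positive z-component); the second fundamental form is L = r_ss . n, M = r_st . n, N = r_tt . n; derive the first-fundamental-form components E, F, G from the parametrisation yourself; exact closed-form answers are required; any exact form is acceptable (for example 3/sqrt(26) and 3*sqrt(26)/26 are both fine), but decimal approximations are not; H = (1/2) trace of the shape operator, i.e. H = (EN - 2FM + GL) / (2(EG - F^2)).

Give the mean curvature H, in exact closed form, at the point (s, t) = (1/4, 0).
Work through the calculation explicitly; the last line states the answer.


z_s = 9/4, z_t = 0, z_ss = 0, z_st = 0, z_tt = 1/4
E = 97/16, F = 0, G = 1; answer radicand W^2 = 97/16
unnormalised second-form numerators: l = 0, m = 0, n = 1/4; L = l/sqrt(97/16), and similarly M = m/sqrt(W^2), N = n/sqrt(W^2)
H = (E*n - 2*F*m + G*l) / (2*(EG - F^2)*sqrt(W^2)); E*n - 2*F*m + G*l = 97/64, EG - F^2 = 97/16, so H = (1/8)/sqrt(97/16)

Answer: H = sqrt(97)/194


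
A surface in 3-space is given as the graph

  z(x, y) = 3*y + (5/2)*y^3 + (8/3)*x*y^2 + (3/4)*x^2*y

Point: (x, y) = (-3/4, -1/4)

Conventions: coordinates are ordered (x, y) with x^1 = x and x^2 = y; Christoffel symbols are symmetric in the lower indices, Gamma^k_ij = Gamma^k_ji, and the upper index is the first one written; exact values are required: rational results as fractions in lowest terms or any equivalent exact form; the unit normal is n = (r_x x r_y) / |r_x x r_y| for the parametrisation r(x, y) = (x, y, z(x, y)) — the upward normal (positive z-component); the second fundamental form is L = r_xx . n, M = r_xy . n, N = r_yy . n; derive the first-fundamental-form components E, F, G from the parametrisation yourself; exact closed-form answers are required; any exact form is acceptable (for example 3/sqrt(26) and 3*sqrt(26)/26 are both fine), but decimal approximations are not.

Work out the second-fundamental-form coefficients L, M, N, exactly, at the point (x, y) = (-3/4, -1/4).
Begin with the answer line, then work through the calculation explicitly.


Answer: L = -72*sqrt(925981)/925981, M = -472*sqrt(925981)/925981, N = -1488*sqrt(925981)/925981

z_x = 43/96, z_y = 313/64, z_xx = -3/8, z_xy = -59/24, z_yy = -31/4
E = 11065/9216, F = 13459/6144, G = 102065/4096; answer radicand W^2 = 925981/36864
unnormalised second-form numerators: l = -3/8, m = -59/24, n = -31/4; L = l/sqrt(925981/36864), and similarly M = m/sqrt(W^2), N = n/sqrt(W^2)


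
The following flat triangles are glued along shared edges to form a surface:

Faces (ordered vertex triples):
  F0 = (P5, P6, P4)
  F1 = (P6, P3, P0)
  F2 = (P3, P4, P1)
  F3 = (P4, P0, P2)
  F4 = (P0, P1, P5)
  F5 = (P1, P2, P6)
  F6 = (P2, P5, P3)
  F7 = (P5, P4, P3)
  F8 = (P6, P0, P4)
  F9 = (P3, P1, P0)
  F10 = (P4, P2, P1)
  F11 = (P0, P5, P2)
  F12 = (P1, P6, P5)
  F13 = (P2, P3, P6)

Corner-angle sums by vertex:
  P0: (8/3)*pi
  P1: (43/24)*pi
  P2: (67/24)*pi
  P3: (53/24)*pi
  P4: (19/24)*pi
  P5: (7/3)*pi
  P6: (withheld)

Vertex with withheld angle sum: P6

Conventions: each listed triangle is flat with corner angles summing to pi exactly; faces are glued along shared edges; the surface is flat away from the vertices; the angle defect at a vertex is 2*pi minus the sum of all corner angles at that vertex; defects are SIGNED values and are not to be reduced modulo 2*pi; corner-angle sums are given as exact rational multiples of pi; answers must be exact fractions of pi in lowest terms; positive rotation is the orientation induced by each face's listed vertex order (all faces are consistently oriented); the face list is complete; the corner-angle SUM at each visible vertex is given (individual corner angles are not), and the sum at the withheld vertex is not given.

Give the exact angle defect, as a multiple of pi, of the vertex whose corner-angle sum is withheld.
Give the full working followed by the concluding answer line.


V = 7, E = 21, F = 14; chi = V - E + F = 0
Gauss-Bonnet: total defect = 2*pi*chi = 0; visible defects sum to (-7/12)*pi

Answer: defect(P6) = (7/12)*pi


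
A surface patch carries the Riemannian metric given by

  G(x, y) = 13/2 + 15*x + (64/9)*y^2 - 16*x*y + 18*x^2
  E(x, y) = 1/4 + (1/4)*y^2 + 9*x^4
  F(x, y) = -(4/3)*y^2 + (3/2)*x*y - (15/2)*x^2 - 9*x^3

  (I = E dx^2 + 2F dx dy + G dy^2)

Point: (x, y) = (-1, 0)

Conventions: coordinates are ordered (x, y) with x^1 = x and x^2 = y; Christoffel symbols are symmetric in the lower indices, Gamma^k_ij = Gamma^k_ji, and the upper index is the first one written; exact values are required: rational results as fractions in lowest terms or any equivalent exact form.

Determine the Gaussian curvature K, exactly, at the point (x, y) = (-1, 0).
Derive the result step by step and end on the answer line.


E = 37/4, F = 3/2, G = 19/2, EG - F^2 = 685/8 at the point
E_x = -36, E_y = 0, F_x = -12, F_y = -3/2, G_x = -21, G_y = 16
E_yy = 1/2, F_xy = 3/2, G_xx = 36
By Brioschi, K is (det M1 - det M2) divided by (EG - F^2) squared.
M1 = [[-E_yy/2 + F_xy - G_xx/2, E_x/2, F_x - E_y/2], [F_y - G_x/2, E, F], [G_y/2, F, G]] = [[-67/4, -18, -12], [9, 37/4, 3/2], [8, 3/2, 19/2]]; det M1 = 19673/32
M2 = [[0, E_y/2, G_x/2], [E_y/2, E, F], [G_x/2, F, G]] = [[0, 0, -21/2], [0, 37/4, 3/2], [-21/2, 3/2, 19/2]]; det M2 = -16317/16
det M1 - det M2 = 52307/32; K = 52307/32 / (685/8)^2 = 104614/469225

Answer: K = 104614/469225


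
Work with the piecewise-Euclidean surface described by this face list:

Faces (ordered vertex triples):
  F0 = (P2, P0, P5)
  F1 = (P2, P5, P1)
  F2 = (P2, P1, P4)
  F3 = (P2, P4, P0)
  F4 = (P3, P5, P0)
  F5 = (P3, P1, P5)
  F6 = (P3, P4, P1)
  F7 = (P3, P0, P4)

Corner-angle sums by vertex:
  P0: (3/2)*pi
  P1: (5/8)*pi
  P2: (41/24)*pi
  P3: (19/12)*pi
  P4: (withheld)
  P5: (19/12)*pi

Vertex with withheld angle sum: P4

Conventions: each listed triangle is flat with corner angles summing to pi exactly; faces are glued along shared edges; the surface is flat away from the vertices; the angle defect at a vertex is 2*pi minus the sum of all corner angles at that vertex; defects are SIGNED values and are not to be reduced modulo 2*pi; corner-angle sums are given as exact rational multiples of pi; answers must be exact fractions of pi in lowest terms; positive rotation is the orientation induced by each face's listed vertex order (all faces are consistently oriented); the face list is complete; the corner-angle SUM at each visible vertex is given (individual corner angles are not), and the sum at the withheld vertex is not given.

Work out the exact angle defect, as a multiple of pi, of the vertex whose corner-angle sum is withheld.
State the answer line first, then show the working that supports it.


Answer: defect(P4) = pi

V = 6, E = 12, F = 8; chi = V - E + F = 2
Gauss-Bonnet: total defect = 2*pi*chi = 4*pi; visible defects sum to 3*pi


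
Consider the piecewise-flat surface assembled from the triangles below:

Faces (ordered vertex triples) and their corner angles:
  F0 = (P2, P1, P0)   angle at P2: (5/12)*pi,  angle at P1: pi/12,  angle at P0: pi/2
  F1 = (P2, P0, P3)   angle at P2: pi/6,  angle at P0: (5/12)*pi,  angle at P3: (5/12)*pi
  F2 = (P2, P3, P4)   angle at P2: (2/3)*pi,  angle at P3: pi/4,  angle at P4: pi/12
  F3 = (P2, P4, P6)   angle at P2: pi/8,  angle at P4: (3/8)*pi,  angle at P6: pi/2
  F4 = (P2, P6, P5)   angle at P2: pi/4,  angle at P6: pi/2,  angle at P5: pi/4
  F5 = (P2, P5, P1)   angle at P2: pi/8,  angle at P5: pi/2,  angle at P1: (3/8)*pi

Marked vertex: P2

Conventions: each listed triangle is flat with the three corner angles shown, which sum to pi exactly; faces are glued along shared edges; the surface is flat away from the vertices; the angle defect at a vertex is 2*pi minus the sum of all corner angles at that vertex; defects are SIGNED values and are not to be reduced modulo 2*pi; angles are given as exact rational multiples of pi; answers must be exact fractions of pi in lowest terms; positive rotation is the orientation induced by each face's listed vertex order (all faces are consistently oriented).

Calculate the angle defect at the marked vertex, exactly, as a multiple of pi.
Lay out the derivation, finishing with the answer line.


Sum of corner angles at P2: (7/4)*pi
defect = 2*pi - (7/4)*pi

Answer: defect(P2) = pi/4


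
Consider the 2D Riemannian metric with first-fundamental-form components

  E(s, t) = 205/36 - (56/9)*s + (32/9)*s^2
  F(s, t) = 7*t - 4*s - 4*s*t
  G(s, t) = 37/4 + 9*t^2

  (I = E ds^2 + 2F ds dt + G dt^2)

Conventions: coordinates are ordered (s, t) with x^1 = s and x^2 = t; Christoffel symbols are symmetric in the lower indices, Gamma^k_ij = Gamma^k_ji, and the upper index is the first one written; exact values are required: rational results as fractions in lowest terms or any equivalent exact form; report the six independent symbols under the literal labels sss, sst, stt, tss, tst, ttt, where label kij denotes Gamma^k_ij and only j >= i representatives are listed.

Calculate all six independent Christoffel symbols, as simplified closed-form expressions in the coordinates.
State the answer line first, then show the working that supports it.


Answer: Gamma_sss = (2304*s*t^2 - 4608*s*t + 2432*s + 4032*t - 4144)/(2304*s^2*t^2 - 4608*s^2*t + 2432*s^2 + 8064*s*t - 8288*s + 324*t^2 + 7585), Gamma_sst = 0, Gamma_stt = (5184*s*t - 5328*s + 9324)/(2304*s^2*t^2 - 4608*s^2*t + 2432*s^2 + 8064*s*t - 8288*s + 324*t^2 + 7585), Gamma_tss = (-1792*s*t + 1792*s - 144*t - 3280)/(2304*s^2*t^2 - 4608*s^2*t + 2432*s^2 + 8064*s*t - 8288*s + 324*t^2 + 7585), Gamma_tst = 0, Gamma_ttt = (2304*s^2*t - 2304*s^2 + 4032*s + 324*t)/(2304*s^2*t^2 - 4608*s^2*t + 2432*s^2 + 8064*s*t - 8288*s + 324*t^2 + 7585)

E = 205/36 - (56/9)*s + (32/9)*s^2; F = 7*t - 4*s - 4*s*t; G = 37/4 + 9*t^2
Gamma^k_ij = (1/2) g^{kl} (d_i g_jl + d_j g_il - d_l g_ij), with g^inv = (1/(EG-F^2)) [[G, -F], [-F, E]]
first partials: E_s = -56/9 + (64/9)*s, E_t = 0, F_s = -4 - 4*t, F_t = 7 - 4*s, G_s = 0, G_t = 18*t
D = EG - F^2 = 7585/144 - (518/9)*s + (9/4)*t^2 + 56*s*t + (152/9)*s^2 - 32*s^2*t + 16*s^2*t^2
expanded: Gamma^s_ss = (G E_s - 2F F_s + F E_t)/(2D), Gamma^s_st = (G E_t - F G_s)/(2D), Gamma^s_tt = (2G F_t - G G_s - F G_t)/(2D), Gamma^t_ss = (2E F_s - E E_t - F E_s)/(2D), Gamma^t_st = (E G_s - F E_t)/(2D), Gamma^t_tt = (E G_t - 2F F_t + F G_s)/(2D); substitute and cancel common factors


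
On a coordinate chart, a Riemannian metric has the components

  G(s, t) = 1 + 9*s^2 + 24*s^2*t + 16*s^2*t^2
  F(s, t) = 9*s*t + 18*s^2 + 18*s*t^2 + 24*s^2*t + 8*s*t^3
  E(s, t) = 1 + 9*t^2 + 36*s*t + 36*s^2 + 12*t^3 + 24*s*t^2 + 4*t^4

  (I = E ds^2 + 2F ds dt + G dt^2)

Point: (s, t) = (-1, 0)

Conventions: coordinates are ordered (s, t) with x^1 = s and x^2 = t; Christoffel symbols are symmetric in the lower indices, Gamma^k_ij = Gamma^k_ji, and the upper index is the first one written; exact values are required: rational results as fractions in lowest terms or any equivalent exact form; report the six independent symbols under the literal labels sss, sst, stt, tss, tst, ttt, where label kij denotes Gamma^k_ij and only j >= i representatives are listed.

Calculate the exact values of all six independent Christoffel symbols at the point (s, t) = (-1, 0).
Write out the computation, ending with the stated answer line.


E = 37, F = 18, G = 10 at the point
E_s = -72, E_t = -36, F_s = -36, F_t = 15, G_s = -18, G_t = 24
EG - F^2 = 46;  g^inv = (1/46) * [[10, -18], [-18, 37]]
first-kind symbols [ij,l] = (1/2)(d_i g_jl + d_j g_il - d_l g_ij): [ss,s] = E_s/2 = -36, [ss,t] = F_s - E_t/2 = -18, [st,s] = E_t/2 = -18, [st,t] = G_s/2 = -9, [tt,s] = F_t - G_s/2 = 24, [tt,t] = G_t/2 = 12
Gamma^s_ij = (G*[ij,s] - F*[ij,t])/(EG - F^2), Gamma^t_ij = (E*[ij,t] - F*[ij,s])/(EG - F^2)

Answer: Gamma_sss = -18/23, Gamma_sst = -9/23, Gamma_stt = 12/23, Gamma_tss = -9/23, Gamma_tst = -9/46, Gamma_ttt = 6/23


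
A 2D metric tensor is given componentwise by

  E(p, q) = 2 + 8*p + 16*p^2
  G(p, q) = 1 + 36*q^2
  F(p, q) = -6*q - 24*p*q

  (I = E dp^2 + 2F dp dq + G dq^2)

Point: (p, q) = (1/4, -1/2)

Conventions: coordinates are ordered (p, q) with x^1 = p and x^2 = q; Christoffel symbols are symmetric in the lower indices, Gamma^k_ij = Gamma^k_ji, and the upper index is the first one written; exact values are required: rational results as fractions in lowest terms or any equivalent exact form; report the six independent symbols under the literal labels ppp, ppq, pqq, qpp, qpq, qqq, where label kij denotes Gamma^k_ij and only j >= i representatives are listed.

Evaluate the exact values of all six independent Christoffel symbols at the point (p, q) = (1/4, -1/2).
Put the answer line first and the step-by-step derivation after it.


Answer: Gamma_ppp = 4/7, Gamma_ppq = 0, Gamma_pqq = -6/7, Gamma_qpp = 6/7, Gamma_qpq = 0, Gamma_qqq = -9/7

E = 5, F = 6, G = 10 at the point
E_p = 16, E_q = 0, F_p = 12, F_q = -12, G_p = 0, G_q = -36
EG - F^2 = 14;  g^inv = (1/14) * [[10, -6], [-6, 5]]
first-kind symbols [ij,l] = (1/2)(d_i g_jl + d_j g_il - d_l g_ij): [pp,p] = E_p/2 = 8, [pp,q] = F_p - E_q/2 = 12, [pq,p] = E_q/2 = 0, [pq,q] = G_p/2 = 0, [qq,p] = F_q - G_p/2 = -12, [qq,q] = G_q/2 = -18
Gamma^p_ij = (G*[ij,p] - F*[ij,q])/(EG - F^2), Gamma^q_ij = (E*[ij,q] - F*[ij,p])/(EG - F^2)


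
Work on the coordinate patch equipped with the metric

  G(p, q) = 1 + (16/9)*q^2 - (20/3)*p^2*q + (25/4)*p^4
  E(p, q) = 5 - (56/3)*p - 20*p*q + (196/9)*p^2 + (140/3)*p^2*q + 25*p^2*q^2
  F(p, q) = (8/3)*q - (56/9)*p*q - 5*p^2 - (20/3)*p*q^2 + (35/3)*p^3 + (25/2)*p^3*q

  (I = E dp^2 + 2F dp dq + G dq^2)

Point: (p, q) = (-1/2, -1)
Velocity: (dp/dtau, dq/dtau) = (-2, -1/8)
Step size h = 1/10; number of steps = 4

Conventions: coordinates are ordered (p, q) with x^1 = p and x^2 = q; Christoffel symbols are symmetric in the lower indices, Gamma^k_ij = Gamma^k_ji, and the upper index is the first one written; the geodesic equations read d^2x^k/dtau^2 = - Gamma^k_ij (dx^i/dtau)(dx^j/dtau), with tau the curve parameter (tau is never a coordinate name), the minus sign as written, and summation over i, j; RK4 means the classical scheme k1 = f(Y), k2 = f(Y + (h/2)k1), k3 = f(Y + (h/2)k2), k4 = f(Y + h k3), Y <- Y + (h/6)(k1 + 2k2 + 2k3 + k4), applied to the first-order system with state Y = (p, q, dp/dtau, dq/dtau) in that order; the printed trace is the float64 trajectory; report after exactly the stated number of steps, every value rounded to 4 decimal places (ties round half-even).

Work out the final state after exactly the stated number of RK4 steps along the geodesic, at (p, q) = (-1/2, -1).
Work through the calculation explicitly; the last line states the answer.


f(Y) = (dp/dtau, dq/dtau, -Gamma^p_ij Y'^i Y'^j, -Gamma^q_ij Y'^i Y'^j) with the Gammas evaluated at the stage position; h = 0.100000; intermediate values shown to 6 dp
step 0: p = -0.5000, q = -1.0000, dp/dtau = -2.0000, dq/dtau = -0.1250
step 1:
  k1: at (p, q) = (-0.500000, -1.000000), (dp/dtau, dq/dtau) = (-2.000000, -0.125000); Gamma_ppp = 0.074560, Gamma_ppq = 0.559204, Gamma_pqq = 0.298242, Gamma_qpp = -0.079644, Gamma_qpq = -0.597331, Gamma_qqq = -0.318577; k1 = (-2.000000, -0.125000, -0.582504, 0.622220)
  k2: at (p, q) = (-0.600000, -1.006250), (dp/dtau, dq/dtau) = (-2.029125, -0.093889); Gamma_ppp = 0.070604, Gamma_ppq = 0.580974, Gamma_pqq = 0.258211, Gamma_qpp = -0.088854, Gamma_qpq = -0.731143, Gamma_qqq = -0.324953; k2 = (-2.029125, -0.093889, -0.514345, 0.647292)
  k3: at (p, q) = (-0.601456, -1.004694), (dp/dtau, dq/dtau) = (-2.025717, -0.092635); Gamma_ppp = 0.069071, Gamma_ppq = 0.582151, Gamma_pqq = 0.258107, Gamma_qpp = -0.086811, Gamma_qpq = -0.731673, Gamma_qqq = -0.324401; k3 = (-2.025717, -0.092635, -0.504133, 0.633616)
  k4: at (p, q) = (-0.702572, -1.009264), (dp/dtau, dq/dtau) = (-2.050413, -0.061638); Gamma_ppp = 0.061735, Gamma_ppq = 0.571224, Gamma_pqq = 0.216813, Gamma_qpp = -0.091883, Gamma_qpq = -0.850179, Gamma_qqq = -0.322692; k4 = (-2.050413, -0.061638, -0.404756, 0.602418)
  Y <- Y + (h/6)(k1 + 2k2 + 2k3 + k4): p = -0.7027, q = -1.0093, dp/dtau = -2.0504, dq/dtau = -0.0619
step 2:
  k1: at (p, q) = (-0.702668, -1.009328), (dp/dtau, dq/dtau) = (-2.050404, -0.061892); Gamma_ppp = 0.061771, Gamma_ppq = 0.571147, Gamma_pqq = 0.216754, Gamma_qpp = -0.091965, Gamma_qpq = -0.850334, Gamma_qqq = -0.322707; k1 = (-2.050404, -0.061892, -0.405485, 0.603694)
  k2: at (p, q) = (-0.805188, -1.012423), (dp/dtau, dq/dtau) = (-2.070678, -0.031708); Gamma_ppp = 0.052555, Gamma_ppq = 0.535054, Gamma_pqq = 0.177202, Gamma_qpp = -0.092845, Gamma_qpq = -0.945232, Gamma_qqq = -0.313047; k2 = (-2.070678, -0.031708, -0.295780, 0.522529)
  k3: at (p, q) = (-0.806202, -1.010914), (dp/dtau, dq/dtau) = (-2.065193, -0.035766); Gamma_ppp = 0.051599, Gamma_ppq = 0.536205, Gamma_pqq = 0.177360, Gamma_qpp = -0.090911, Gamma_qpq = -0.944733, Gamma_qqq = -0.312488; k3 = (-2.065193, -0.035766, -0.299508, 0.527700)
  k4: at (p, q) = (-0.909188, -1.012905), (dp/dtau, dq/dtau) = (-2.080354, -0.009122); Gamma_ppp = 0.042433, Gamma_ppq = 0.484848, Gamma_pqq = 0.142207, Gamma_qpp = -0.088507, Gamma_qpq = -1.011290, Gamma_qqq = -0.296614; k4 = (-2.080354, -0.009122, -0.202061, 0.421458)
  Y <- Y + (h/6)(k1 + 2k2 + 2k3 + k4): p = -0.9094, q = -1.0128, dp/dtau = -2.0804, dq/dtau = -0.0098
step 3:
  k1: at (p, q) = (-0.909377, -1.012761), (dp/dtau, dq/dtau) = (-2.080372, -0.009799); Gamma_ppp = 0.042354, Gamma_ppq = 0.484916, Gamma_pqq = 0.142197, Gamma_qpp = -0.088327, Gamma_qpq = -1.011273, Gamma_qqq = -0.296547; k1 = (-2.080372, -0.009799, -0.203090, 0.423535)
  k2: at (p, q) = (-1.013395, -1.013251), (dp/dtau, dq/dtau) = (-2.090527, 0.011378); Gamma_ppp = 0.033726, Gamma_ppq = 0.427665, Gamma_pqq = 0.112537, Gamma_qpp = -0.082852, Gamma_qpq = -1.050602, Gamma_qqq = -0.276457; k2 = (-2.090527, 0.011378, -0.127063, 0.312144)
  k3: at (p, q) = (-1.013903, -1.012192), (dp/dtau, dq/dtau) = (-2.086725, 0.005808); Gamma_ppp = 0.033342, Gamma_ppq = 0.428684, Gamma_pqq = 0.112748, Gamma_qpp = -0.081667, Gamma_qpq = -1.050017, Gamma_qqq = -0.276165; k3 = (-2.086725, 0.005808, -0.134797, 0.330171)
  k4: at (p, q) = (-1.118049, -1.012180), (dp/dtau, dq/dtau) = (-2.093852, 0.023218); Gamma_ppp = 0.026209, Gamma_ppq = 0.371645, Gamma_pqq = 0.088641, Gamma_qpp = -0.075214, Gamma_qpq = -1.066543, Gamma_qqq = -0.254382; k4 = (-2.093852, 0.023218, -0.078818, 0.226192)
  Y <- Y + (h/6)(k1 + 2k2 + 2k3 + k4): p = -1.1182, q = -1.0120, dp/dtau = -2.0938, dq/dtau = 0.0224
step 4:
  k1: at (p, q) = (-1.118189, -1.011964), (dp/dtau, dq/dtau) = (-2.093799, 0.022440); Gamma_ppp = 0.026148, Gamma_ppq = 0.371839, Gamma_pqq = 0.088676, Gamma_qpp = -0.074991, Gamma_qpq = -1.066430, Gamma_qqq = -0.254323; k1 = (-2.093799, 0.022440, -0.079734, 0.228676)
  k2: at (p, q) = (-1.222879, -1.010842), (dp/dtau, dq/dtau) = (-2.097786, 0.033874); Gamma_ppp = 0.020254, Gamma_ppq = 0.319556, Gamma_pqq = 0.069684, Gamma_qpp = -0.067507, Gamma_qpq = -1.065068, Gamma_qqq = -0.232254; k2 = (-2.097786, 0.033874, -0.043797, 0.145974)
  k3: at (p, q) = (-1.223078, -1.010271), (dp/dtau, dq/dtau) = (-2.095989, 0.029739); Gamma_ppp = 0.020139, Gamma_ppq = 0.320158, Gamma_pqq = 0.069804, Gamma_qpp = -0.066980, Gamma_qpq = -1.064787, Gamma_qqq = -0.232155; k3 = (-2.095989, 0.029739, -0.048625, 0.161718)
  k4: at (p, q) = (-1.327788, -1.008990), (dp/dtau, dq/dtau) = (-2.098662, 0.038612); Gamma_ppp = 0.015591, Gamma_ppq = 0.273627, Gamma_pqq = 0.054954, Gamma_qpp = -0.059887, Gamma_qpq = -1.051028, Gamma_qqq = -0.211083; k4 = (-2.098662, 0.038612, -0.024406, 0.093744)
  Y <- Y + (h/6)(k1 + 2k2 + 2k3 + k4): p = -1.3279, q = -1.0088, dp/dtau = -2.0986, dq/dtau = 0.0381

Answer: p = -1.3279, q = -1.0088, dp/dtau = -2.0986, dq/dtau = 0.0381


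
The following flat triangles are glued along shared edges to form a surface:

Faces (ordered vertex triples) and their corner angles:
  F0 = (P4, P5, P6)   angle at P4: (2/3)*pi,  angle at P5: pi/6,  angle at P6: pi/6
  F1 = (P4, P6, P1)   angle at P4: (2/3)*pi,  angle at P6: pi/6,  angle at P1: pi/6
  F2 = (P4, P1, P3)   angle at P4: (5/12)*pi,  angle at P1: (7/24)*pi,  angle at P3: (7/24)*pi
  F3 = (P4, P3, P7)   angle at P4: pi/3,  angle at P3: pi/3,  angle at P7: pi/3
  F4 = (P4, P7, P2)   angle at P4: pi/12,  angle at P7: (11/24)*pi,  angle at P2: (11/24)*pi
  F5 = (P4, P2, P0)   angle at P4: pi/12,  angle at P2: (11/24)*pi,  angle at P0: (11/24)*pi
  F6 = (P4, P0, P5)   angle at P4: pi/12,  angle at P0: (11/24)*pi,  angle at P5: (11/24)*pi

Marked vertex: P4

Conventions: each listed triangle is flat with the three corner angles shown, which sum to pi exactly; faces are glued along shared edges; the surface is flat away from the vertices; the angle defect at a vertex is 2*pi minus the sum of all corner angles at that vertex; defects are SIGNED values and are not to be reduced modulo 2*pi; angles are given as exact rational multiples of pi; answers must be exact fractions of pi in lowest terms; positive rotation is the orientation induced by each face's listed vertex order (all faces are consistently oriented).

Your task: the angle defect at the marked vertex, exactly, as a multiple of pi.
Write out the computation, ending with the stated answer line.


Sum of corner angles at P4: (7/3)*pi
defect = 2*pi - (7/3)*pi

Answer: defect(P4) = -pi/3


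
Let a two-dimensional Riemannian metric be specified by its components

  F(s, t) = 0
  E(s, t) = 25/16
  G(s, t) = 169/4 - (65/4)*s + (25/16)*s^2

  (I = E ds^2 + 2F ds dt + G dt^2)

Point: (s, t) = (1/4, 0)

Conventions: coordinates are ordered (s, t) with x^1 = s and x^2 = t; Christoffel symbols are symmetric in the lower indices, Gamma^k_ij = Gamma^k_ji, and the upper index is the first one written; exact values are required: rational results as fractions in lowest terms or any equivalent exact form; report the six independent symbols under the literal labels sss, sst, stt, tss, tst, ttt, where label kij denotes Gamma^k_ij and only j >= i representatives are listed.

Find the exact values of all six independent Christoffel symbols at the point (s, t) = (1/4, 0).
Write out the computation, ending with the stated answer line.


E = 25/16, F = 0, G = 9801/256 at the point
E_s = 0, E_t = 0, F_s = 0, F_t = 0, G_s = -495/32, G_t = 0
EG - F^2 = 245025/4096;  g^inv = (4096/245025) * [[9801/256, 0], [0, 25/16]]
first-kind symbols [ij,l] = (1/2)(d_i g_jl + d_j g_il - d_l g_ij): [ss,s] = E_s/2 = 0, [ss,t] = F_s - E_t/2 = 0, [st,s] = E_t/2 = 0, [st,t] = G_s/2 = -495/64, [tt,s] = F_t - G_s/2 = 495/64, [tt,t] = G_t/2 = 0
Gamma^s_ij = (G*[ij,s] - F*[ij,t])/(EG - F^2), Gamma^t_ij = (E*[ij,t] - F*[ij,s])/(EG - F^2)

Answer: Gamma_sss = 0, Gamma_sst = 0, Gamma_stt = 99/20, Gamma_tss = 0, Gamma_tst = -20/99, Gamma_ttt = 0


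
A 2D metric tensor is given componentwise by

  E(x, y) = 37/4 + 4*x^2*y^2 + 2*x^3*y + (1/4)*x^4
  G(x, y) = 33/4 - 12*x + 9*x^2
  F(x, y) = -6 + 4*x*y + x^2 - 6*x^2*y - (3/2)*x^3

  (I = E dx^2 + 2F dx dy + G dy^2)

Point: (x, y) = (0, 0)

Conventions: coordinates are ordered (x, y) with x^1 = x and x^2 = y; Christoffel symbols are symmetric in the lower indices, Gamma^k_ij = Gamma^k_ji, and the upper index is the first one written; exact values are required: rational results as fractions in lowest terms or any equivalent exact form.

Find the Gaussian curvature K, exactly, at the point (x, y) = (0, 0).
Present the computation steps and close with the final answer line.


E = 37/4, F = -6, G = 33/4, EG - F^2 = 645/16 at the point
E_x = 0, E_y = 0, F_x = 0, F_y = 0, G_x = -12, G_y = 0
E_yy = 0, F_xy = 4, G_xx = 18
Brioschi: K = (det M1 - det M2) / (EG - F^2)^2 with the standard first/second-derivative matrices M1, M2.
M1 = [[-E_yy/2 + F_xy - G_xx/2, E_x/2, F_x - E_y/2], [F_y - G_x/2, E, F], [G_y/2, F, G]] = [[-5, 0, 0], [6, 37/4, -6], [0, -6, 33/4]]; det M1 = -3225/16
M2 = [[0, E_y/2, G_x/2], [E_y/2, E, F], [G_x/2, F, G]] = [[0, 0, -6], [0, 37/4, -6], [-6, -6, 33/4]]; det M2 = -333
det M1 - det M2 = 2103/16; K = 2103/16 / (645/16)^2 = 11216/138675

Answer: K = 11216/138675


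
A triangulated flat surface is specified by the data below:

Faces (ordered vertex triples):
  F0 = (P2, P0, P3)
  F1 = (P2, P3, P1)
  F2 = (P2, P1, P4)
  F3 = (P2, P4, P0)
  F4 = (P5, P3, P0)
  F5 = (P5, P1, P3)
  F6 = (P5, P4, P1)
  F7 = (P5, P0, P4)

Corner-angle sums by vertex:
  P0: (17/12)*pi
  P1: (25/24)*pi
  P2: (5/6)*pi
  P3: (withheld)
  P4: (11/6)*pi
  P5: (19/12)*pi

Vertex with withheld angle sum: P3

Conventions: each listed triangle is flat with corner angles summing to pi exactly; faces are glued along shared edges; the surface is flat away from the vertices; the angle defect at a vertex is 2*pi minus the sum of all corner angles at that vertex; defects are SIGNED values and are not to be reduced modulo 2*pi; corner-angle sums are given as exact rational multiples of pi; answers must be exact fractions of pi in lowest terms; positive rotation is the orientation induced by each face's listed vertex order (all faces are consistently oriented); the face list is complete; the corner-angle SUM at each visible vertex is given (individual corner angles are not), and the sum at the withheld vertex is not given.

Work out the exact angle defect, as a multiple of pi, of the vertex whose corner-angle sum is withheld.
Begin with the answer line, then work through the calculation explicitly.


Answer: defect(P3) = (17/24)*pi

V = 6, E = 12, F = 8; chi = V - E + F = 2
Gauss-Bonnet: total defect = 2*pi*chi = 4*pi; visible defects sum to (79/24)*pi


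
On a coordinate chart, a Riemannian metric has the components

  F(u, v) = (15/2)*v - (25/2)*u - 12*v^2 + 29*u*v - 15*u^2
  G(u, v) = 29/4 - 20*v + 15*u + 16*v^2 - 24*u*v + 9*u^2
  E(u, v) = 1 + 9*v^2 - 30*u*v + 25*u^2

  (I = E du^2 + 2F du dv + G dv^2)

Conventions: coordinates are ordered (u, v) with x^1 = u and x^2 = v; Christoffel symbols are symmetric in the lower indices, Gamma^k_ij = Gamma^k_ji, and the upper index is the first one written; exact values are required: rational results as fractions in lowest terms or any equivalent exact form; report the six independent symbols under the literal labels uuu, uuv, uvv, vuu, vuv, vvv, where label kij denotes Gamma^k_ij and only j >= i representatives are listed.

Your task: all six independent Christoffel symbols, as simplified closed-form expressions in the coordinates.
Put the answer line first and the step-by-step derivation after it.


Answer: Gamma_uuu = (100*u - 60*v)/(136*u^2 - 216*u*v + 60*u + 100*v^2 - 80*v + 29), Gamma_uuv = (-60*u + 36*v)/(136*u^2 - 216*u*v + 60*u + 100*v^2 - 80*v + 29), Gamma_uvv = (80*u - 48*v)/(136*u^2 - 216*u*v + 60*u + 100*v^2 - 80*v + 29), Gamma_vuu = (-60*u + 80*v - 50)/(136*u^2 - 216*u*v + 60*u + 100*v^2 - 80*v + 29), Gamma_vuv = (36*u - 48*v + 30)/(136*u^2 - 216*u*v + 60*u + 100*v^2 - 80*v + 29), Gamma_vvv = (-48*u + 64*v - 40)/(136*u^2 - 216*u*v + 60*u + 100*v^2 - 80*v + 29)

E = 1 + 9*v^2 - 30*u*v + 25*u^2; F = (15/2)*v - (25/2)*u - 12*v^2 + 29*u*v - 15*u^2; G = 29/4 - 20*v + 15*u + 16*v^2 - 24*u*v + 9*u^2
Gamma^k_ij = (1/2) g^{kl} (d_i g_jl + d_j g_il - d_l g_ij), with g^inv = (1/(EG-F^2)) [[G, -F], [-F, E]]
first partials: E_u = -30*v + 50*u, E_v = 18*v - 30*u, F_u = -25/2 + 29*v - 30*u, F_v = 15/2 - 24*v + 29*u, G_u = 15 - 24*v + 18*u, G_v = -20 + 32*v - 24*u
D = EG - F^2 = 29/4 - 20*v + 15*u + 25*v^2 - 54*u*v + 34*u^2
expanded: Gamma^u_uu = (G E_u - 2F F_u + F E_v)/(2D), Gamma^u_uv = (G E_v - F G_u)/(2D), Gamma^u_vv = (2G F_v - G G_u - F G_v)/(2D), Gamma^v_uu = (2E F_u - E E_v - F E_u)/(2D), Gamma^v_uv = (E G_u - F E_v)/(2D), Gamma^v_vv = (E G_v - 2F F_v + F G_u)/(2D); substitute and cancel common factors


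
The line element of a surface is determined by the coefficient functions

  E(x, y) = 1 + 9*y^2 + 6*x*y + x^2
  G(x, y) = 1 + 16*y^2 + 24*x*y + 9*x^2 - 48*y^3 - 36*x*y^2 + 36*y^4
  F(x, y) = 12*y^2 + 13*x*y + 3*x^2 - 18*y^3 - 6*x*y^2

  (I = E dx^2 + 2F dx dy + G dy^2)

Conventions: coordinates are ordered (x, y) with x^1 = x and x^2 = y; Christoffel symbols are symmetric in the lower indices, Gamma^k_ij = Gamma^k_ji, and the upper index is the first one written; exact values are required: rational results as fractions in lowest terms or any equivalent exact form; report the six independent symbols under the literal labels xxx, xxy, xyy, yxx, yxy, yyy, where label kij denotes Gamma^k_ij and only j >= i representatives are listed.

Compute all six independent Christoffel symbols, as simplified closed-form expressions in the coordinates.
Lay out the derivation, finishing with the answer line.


E = 1 + 9*y^2 + 6*x*y + x^2; F = 12*y^2 + 13*x*y + 3*x^2 - 18*y^3 - 6*x*y^2; G = 1 + 16*y^2 + 24*x*y + 9*x^2 - 48*y^3 - 36*x*y^2 + 36*y^4
Gamma^k_ij = (1/2) g^{kl} (d_i g_jl + d_j g_il - d_l g_ij), with g^inv = (1/(EG-F^2)) [[G, -F], [-F, E]]
first partials: E_x = 6*y + 2*x, E_y = 18*y + 6*x, F_x = 13*y + 6*x - 6*y^2, F_y = 24*y + 13*x - 54*y^2 - 12*x*y, G_x = 24*y + 18*x - 36*y^2, G_y = 32*y + 24*x - 144*y^2 - 72*x*y + 144*y^3
D = EG - F^2 = 1 + 25*y^2 + 30*x*y + 10*x^2 - 48*y^3 - 36*x*y^2 + 36*y^4
expanded: Gamma^x_xx = (G E_x - 2F F_x + F E_y)/(2D), Gamma^x_xy = (G E_y - F G_x)/(2D), Gamma^x_yy = (2G F_y - G G_x - F G_y)/(2D), Gamma^y_xx = (2E F_x - E E_y - F E_x)/(2D), Gamma^y_xy = (E G_x - F E_y)/(2D), Gamma^y_yy = (E G_y - 2F F_y + F G_x)/(2D); substitute and cancel common factors

Answer: Gamma_xxx = (x + 3*y)/(10*x^2 - 36*x*y^2 + 30*x*y + 36*y^4 - 48*y^3 + 25*y^2 + 1), Gamma_xxy = (3*x + 9*y)/(10*x^2 - 36*x*y^2 + 30*x*y + 36*y^4 - 48*y^3 + 25*y^2 + 1), Gamma_xyy = (-12*x*y + 4*x - 36*y^2 + 12*y)/(10*x^2 - 36*x*y^2 + 30*x*y + 36*y^4 - 48*y^3 + 25*y^2 + 1), Gamma_yxx = (3*x - 6*y^2 + 4*y)/(10*x^2 - 36*x*y^2 + 30*x*y + 36*y^4 - 48*y^3 + 25*y^2 + 1), Gamma_yxy = (9*x - 18*y^2 + 12*y)/(10*x^2 - 36*x*y^2 + 30*x*y + 36*y^4 - 48*y^3 + 25*y^2 + 1), Gamma_yyy = (-36*x*y + 12*x + 72*y^3 - 72*y^2 + 16*y)/(10*x^2 - 36*x*y^2 + 30*x*y + 36*y^4 - 48*y^3 + 25*y^2 + 1)


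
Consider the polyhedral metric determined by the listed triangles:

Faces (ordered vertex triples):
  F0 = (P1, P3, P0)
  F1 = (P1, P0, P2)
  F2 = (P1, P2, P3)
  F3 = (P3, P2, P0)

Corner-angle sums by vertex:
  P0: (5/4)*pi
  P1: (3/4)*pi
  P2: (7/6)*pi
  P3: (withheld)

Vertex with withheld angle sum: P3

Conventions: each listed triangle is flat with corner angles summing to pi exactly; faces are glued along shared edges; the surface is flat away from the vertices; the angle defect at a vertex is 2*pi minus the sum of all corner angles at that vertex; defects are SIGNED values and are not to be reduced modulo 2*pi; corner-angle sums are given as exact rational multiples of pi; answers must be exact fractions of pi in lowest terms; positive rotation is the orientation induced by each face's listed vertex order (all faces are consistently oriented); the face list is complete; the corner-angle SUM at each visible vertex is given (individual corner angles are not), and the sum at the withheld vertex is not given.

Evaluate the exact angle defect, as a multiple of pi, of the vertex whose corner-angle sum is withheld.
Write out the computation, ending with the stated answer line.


V = 4, E = 6, F = 4; chi = V - E + F = 2
Gauss-Bonnet: total defect = 2*pi*chi = 4*pi; visible defects sum to (17/6)*pi

Answer: defect(P3) = (7/6)*pi


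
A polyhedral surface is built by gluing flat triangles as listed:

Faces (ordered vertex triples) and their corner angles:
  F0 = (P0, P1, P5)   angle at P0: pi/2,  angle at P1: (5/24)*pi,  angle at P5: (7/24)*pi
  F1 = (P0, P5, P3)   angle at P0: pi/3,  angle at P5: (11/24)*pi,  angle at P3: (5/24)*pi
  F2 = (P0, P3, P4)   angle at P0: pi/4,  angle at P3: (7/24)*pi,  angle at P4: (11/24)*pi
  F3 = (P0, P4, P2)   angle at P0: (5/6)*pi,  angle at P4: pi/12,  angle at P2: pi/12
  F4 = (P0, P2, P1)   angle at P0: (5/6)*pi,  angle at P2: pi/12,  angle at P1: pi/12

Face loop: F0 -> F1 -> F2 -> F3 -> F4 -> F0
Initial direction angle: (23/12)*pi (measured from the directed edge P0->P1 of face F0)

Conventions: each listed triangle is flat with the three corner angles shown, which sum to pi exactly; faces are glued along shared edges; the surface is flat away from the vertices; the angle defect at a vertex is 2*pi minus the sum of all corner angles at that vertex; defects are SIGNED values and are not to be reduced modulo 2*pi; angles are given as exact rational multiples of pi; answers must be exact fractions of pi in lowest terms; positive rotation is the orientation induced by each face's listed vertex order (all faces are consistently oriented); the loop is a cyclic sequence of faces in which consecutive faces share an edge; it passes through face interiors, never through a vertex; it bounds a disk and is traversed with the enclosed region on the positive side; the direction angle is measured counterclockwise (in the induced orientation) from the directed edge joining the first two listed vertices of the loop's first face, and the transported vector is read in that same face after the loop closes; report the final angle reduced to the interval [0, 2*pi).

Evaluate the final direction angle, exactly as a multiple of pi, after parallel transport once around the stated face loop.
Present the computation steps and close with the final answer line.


enclosed vertex P0: corner angles sum to (11/4)*pi, defect = 2*pi - (11/4)*pi = (-3/4)*pi
transport around the loop rotates by the sum of enclosed defects; add to the initial angle mod 2*pi
final angle = (23/12)*pi - (3/4)*pi = (7/6)*pi (mod 2*pi)

Answer: final direction angle = (7/6)*pi


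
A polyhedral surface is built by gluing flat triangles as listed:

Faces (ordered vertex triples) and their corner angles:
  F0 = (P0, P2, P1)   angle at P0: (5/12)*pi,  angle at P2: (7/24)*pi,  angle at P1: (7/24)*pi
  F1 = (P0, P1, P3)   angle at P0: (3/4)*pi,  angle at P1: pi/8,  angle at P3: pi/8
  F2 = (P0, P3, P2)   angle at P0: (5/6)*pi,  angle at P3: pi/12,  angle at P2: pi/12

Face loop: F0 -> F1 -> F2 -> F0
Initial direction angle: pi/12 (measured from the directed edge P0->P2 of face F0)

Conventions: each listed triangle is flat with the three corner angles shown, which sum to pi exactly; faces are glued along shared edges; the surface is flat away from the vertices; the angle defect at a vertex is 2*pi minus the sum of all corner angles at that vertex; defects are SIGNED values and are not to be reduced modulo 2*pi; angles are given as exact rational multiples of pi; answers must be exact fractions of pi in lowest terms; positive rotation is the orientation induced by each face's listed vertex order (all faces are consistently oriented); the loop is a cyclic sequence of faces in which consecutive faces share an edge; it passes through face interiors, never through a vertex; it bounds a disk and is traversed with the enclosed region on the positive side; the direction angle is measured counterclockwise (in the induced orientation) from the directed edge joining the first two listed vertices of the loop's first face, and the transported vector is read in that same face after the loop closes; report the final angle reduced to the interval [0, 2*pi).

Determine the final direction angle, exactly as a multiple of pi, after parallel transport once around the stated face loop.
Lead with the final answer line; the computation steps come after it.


Answer: final direction angle = pi/12

enclosed vertex P0: corner angles sum to 2*pi, defect = 2*pi - 2*pi = 0
the rotation equals the total enclosed defect, so the final angle is initial + defects (mod 2*pi)
final angle = pi/12 + 0 = pi/12 (mod 2*pi)


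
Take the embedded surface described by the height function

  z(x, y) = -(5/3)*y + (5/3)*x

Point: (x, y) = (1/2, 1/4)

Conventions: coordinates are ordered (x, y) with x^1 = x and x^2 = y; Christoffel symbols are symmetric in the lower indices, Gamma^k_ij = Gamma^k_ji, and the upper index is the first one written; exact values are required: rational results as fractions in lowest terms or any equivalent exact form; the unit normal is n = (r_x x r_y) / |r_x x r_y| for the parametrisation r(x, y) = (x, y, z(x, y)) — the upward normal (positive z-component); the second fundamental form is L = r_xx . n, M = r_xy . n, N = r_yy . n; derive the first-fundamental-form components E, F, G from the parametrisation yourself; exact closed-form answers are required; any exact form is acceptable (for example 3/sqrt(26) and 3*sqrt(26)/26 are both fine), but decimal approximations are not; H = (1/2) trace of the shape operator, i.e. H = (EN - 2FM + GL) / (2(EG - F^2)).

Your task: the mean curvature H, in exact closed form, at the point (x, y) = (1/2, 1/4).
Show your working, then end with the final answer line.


z_x = 5/3, z_y = -5/3, z_xx = 0, z_xy = 0, z_yy = 0
E = 34/9, F = -25/9, G = 34/9; answer radicand W^2 = 59/9
unnormalised second-form numerators: l = 0, m = 0, n = 0; L = l/sqrt(59/9), and similarly M = m/sqrt(W^2), N = n/sqrt(W^2)
H = (E*n - 2*F*m + G*l) / (2*(EG - F^2)*sqrt(W^2)); E*n - 2*F*m + G*l = 0, EG - F^2 = 59/9, so H = (0)/sqrt(59/9)

Answer: H = 0
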